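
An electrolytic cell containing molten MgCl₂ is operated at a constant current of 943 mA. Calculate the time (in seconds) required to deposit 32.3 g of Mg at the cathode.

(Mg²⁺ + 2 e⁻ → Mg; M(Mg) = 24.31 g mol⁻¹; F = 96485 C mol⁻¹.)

n(Mg) = m/M = 32.3 / 24.31 = 1.329 mol.
Each Mg atom requires 2 electrons, so n(e⁻) = 2 × 1.329 = 2.657 mol.
Q = n(e⁻)·F = 2.657 × 96485 = 256400 C.
t = Q/I = 256400 / 0.9430 A = 271900 s.

2.72 × 10⁵ s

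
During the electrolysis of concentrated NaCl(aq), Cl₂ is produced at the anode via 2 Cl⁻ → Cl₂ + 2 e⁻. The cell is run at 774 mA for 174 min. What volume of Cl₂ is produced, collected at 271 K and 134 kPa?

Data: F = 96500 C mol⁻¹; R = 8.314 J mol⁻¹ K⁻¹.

Q = I·t = 0.7740 A × 10440 s = 8081 C.
n(e⁻) = Q/F = 8081 / 96500 = 0.08374 mol.
2 electrons are transferred per Cl₂ molecule, so n(Cl₂) = 0.08374 / 2 = 0.04187 mol.
V = nRT/P = (0.04187 × 8.314 × 271) / (134 × 10³ Pa) = 7.04 × 10⁻⁴ m³ = 0.704 L.

0.704 L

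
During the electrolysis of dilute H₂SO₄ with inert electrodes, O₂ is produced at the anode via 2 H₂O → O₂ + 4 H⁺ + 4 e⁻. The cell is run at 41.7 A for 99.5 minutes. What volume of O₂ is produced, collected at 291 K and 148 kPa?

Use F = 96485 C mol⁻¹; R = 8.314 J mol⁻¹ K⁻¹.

Q = I·t = 41.70 A × 5970.0 s = 248900 C.
n(e⁻) = Q/F = 248900 / 96485 = 2.580 mol.
4 electrons are transferred per O₂ molecule, so n(O₂) = 2.580 / 4 = 0.6450 mol.
V = nRT/P = (0.6450 × 8.314 × 291) / (148 × 10³ Pa) = 0.0105 m³ = 10.5 L.

10.5 L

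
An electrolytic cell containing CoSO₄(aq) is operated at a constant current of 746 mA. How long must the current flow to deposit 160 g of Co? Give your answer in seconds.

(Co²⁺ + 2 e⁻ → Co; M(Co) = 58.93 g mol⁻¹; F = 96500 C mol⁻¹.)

7.02 × 10⁵ s

n(Co) = m/M = 160 / 58.93 = 2.715 mol.
Each Co atom requires 2 electrons, so n(e⁻) = 2 × 2.715 = 5.430 mol.
Q = n(e⁻)·F = 5.430 × 96500 = 524000 C.
t = Q/I = 524000 / 0.7460 A = 702400 s.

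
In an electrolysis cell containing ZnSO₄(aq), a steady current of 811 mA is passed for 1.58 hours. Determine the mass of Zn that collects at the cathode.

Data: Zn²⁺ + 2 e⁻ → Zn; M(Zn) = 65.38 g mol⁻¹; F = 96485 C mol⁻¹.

1.56 g

Q = I·t = 0.8110 A × 5688.0 s = 4613 C.
n(e⁻) = Q/F = 4613 / 96485 = 0.04781 mol.
Zn²⁺ + 2 e⁻ → Zn, so n(Zn) = n(e⁻)/2 = 0.02391 mol.
m = n·M = 0.02391 × 65.38 = 1.56 g.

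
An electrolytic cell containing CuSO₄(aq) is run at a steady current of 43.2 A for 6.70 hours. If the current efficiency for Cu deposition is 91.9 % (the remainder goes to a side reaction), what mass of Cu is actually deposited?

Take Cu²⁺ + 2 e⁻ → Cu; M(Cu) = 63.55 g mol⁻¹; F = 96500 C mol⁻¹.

315 g

Q = I·t = 43.20 × 24120 = 1042000 C.
n(e⁻) = 1042000/96500 = 10.80 mol; theoretically n(Cu) = 10.80/2 = 5.399 mol, m_theo = 343.1 g.
At 91.9 % efficiency, m_actual = 0.919 × 343.1 = 315 g.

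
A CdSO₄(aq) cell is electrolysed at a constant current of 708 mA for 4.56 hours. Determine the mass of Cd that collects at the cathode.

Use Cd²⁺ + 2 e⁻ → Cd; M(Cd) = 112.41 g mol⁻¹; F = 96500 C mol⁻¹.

Q = I·t = 0.7080 A × 16416 s = 11620 C.
n(e⁻) = Q/F = 11620 / 96500 = 0.1204 mol.
Cd²⁺ + 2 e⁻ → Cd, so n(Cd) = n(e⁻)/2 = 0.06022 mol.
m = n·M = 0.06022 × 112.41 = 6.77 g.

6.77 g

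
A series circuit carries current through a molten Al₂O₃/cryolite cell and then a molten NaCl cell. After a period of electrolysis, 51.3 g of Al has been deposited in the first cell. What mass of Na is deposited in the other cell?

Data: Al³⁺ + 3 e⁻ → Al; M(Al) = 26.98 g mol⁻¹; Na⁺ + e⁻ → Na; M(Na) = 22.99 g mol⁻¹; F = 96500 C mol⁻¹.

131 g

n(Al) = 51.3 / 26.98 = 1.901 mol.
Since Al³⁺ + 3 e⁻ → Al, n(e⁻) passed = 3 × 1.901 = 5.704 mol.
Cells in series carry the same charge, so the same 5.704 mol of electrons passes through cell 2.
Na⁺ + e⁻ → Na, so n(Na) = 5.704 / 1 = 5.704 mol.
m(Na) = 5.704 × 22.99 = 131 g.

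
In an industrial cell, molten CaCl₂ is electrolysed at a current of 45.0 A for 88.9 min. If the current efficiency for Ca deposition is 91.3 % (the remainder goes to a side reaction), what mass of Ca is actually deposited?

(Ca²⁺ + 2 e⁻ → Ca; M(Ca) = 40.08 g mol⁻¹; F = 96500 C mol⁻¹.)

Q = I·t = 45.00 × 5334.0 = 240000 C.
n(e⁻) = 240000/96500 = 2.487 mol; theoretically n(Ca) = 2.487/2 = 1.244 mol, m_theo = 49.85 g.
At 91.3 % efficiency, m_actual = 0.913 × 49.85 = 45.5 g.

45.5 g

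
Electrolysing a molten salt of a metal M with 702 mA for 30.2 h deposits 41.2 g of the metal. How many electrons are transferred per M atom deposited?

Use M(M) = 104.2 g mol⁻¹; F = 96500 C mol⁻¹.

2

Q = I·t = 0.7020 A × 108720 s = 76320 C, so n(e⁻) = 76320/96500 = 0.7909 mol.
n(M) deposited = 41.2 / 104.2 = 0.3954 mol.
Electrons per atom = n(e⁻)/n(M) = 0.7909 / 0.3954 = 2.00 ≈ 2, so the ion is M²⁺.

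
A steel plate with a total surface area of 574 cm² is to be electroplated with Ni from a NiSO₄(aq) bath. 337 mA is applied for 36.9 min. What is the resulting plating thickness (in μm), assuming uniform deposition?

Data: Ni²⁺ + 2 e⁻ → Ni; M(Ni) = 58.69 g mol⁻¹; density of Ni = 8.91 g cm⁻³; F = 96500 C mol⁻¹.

0.444 μm

Q = I·t = 0.3370 × 2214.0 = 746.1 C; n(e⁻) = 0.007732 mol.
n(Ni) = n(e⁻)/2 = 0.003866 mol, so m = 0.003866 × 58.69 = 0.2269 g.
Volume = m/ρ = 0.2269 / 8.91 = 0.02546 cm³.
Thickness = V/A = 0.02546 / 574 = 4.44 × 10⁻⁵ cm = 0.444 μm.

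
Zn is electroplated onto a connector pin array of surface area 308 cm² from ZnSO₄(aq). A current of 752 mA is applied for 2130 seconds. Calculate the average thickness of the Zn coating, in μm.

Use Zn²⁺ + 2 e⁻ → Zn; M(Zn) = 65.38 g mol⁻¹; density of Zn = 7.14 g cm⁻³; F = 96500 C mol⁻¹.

2.47 μm

Q = I·t = 0.7520 × 2130.0 = 1602 C; n(e⁻) = 0.01660 mol.
n(Zn) = n(e⁻)/2 = 0.008299 mol, so m = 0.008299 × 65.38 = 0.5426 g.
Volume = m/ρ = 0.5426 / 7.14 = 0.07600 cm³.
Thickness = V/A = 0.07600 / 308 = 2.47 × 10⁻⁴ cm = 2.47 μm.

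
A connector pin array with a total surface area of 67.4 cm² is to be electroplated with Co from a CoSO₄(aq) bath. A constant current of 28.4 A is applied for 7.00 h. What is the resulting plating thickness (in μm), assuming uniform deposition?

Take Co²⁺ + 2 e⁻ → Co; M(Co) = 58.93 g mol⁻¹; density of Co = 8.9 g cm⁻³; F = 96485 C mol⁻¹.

3640 μm

Q = I·t = 28.40 × 25200 = 715700 C; n(e⁻) = 7.418 mol.
n(Co) = n(e⁻)/2 = 3.709 mol, so m = 3.709 × 58.93 = 218.6 g.
Volume = m/ρ = 218.6 / 8.9 = 24.56 cm³.
Thickness = V/A = 24.56 / 67.4 = 0.364 cm = 3640 μm.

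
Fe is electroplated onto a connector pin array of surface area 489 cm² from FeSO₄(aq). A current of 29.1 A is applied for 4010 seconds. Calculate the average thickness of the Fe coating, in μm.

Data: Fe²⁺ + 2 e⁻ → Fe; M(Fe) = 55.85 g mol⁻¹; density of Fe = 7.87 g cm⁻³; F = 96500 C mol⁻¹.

87.7 μm

Q = I·t = 29.10 × 4010.0 = 116700 C; n(e⁻) = 1.209 mol.
n(Fe) = n(e⁻)/2 = 0.6046 mol, so m = 0.6046 × 55.85 = 33.77 g.
Volume = m/ρ = 33.77 / 7.87 = 4.291 cm³.
Thickness = V/A = 4.291 / 489 = 0.00877 cm = 87.7 μm.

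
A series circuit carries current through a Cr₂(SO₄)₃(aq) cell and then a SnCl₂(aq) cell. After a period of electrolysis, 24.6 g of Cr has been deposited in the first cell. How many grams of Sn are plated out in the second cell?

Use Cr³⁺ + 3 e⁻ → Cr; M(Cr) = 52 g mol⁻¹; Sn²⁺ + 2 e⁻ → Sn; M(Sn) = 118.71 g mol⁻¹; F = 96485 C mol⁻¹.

n(Cr) = 24.6 / 52 = 0.4731 mol.
Since Cr³⁺ + 3 e⁻ → Cr, n(e⁻) passed = 3 × 0.4731 = 1.419 mol.
Cells in series carry the same charge, so the same 1.419 mol of electrons passes through cell 2.
Sn²⁺ + 2 e⁻ → Sn, so n(Sn) = 1.419 / 2 = 0.7096 mol.
m(Sn) = 0.7096 × 118.71 = 84.2 g.

84.2 g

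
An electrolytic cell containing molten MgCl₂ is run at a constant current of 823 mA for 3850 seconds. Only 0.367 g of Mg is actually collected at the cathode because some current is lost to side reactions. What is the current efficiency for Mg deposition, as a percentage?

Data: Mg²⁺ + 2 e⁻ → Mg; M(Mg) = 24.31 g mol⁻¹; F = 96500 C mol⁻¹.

Q = I·t = 0.8230 × 3850.0 = 3169 C; n(e⁻) = 3169/96500 = 0.03283 mol.
Theoretical n(Mg) = n(e⁻)/2 = 0.01642 mol, i.e. m_theo = 0.01642 × 24.31 = 0.3991 g.
Efficiency = m_actual / m_theo = 0.367 / 0.3991 = 92.0 %.

92.0 %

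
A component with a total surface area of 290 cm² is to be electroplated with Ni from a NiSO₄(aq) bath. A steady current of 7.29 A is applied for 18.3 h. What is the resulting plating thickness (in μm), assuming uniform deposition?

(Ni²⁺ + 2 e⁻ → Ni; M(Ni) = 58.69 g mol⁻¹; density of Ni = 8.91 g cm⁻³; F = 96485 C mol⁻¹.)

565 μm

Q = I·t = 7.290 × 65880 = 480300 C; n(e⁻) = 4.978 mol.
n(Ni) = n(e⁻)/2 = 2.489 mol, so m = 2.489 × 58.69 = 146.1 g.
Volume = m/ρ = 146.1 / 8.91 = 16.39 cm³.
Thickness = V/A = 16.39 / 290 = 0.0565 cm = 565 μm.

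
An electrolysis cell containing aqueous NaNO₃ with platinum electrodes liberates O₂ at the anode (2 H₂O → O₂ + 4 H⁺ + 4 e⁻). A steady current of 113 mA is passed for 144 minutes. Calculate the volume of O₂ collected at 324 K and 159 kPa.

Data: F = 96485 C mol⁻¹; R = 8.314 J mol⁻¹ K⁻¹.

Q = I·t = 0.1130 A × 8640.0 s = 976.3 C.
n(e⁻) = Q/F = 976.3 / 96485 = 0.01012 mol.
4 electrons are transferred per O₂ molecule, so n(O₂) = 0.01012 / 4 = 0.002530 mol.
V = nRT/P = (0.002530 × 8.314 × 324) / (159 × 10³ Pa) = 4.29 × 10⁻⁵ m³ = 0.0429 L.

0.0429 L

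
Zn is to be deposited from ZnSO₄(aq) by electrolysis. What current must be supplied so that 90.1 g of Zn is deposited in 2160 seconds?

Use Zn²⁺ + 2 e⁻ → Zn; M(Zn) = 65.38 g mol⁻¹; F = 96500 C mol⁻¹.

n(Zn) = 90.1 / 65.38 = 1.378 mol.
n(e⁻) = 2 × 1.378 = 2.756 mol.
Q = n(e⁻)·F = 2.756 × 96500 = 266000 C.
I = Q/t = 266000 / 2160.0 s = 123 A.

123 A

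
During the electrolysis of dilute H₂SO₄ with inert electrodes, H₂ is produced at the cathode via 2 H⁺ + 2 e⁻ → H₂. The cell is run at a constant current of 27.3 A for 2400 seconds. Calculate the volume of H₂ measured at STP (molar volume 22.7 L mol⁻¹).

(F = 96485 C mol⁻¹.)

7.71 L

Q = I·t = 27.30 A × 2400.0 s = 65520 C.
n(e⁻) = Q/F = 65520 / 96485 = 0.6791 mol.
2 electrons are transferred per H₂ molecule, so n(H₂) = 0.6791 / 2 = 0.3395 mol.
V = n × V_m = 0.3395 × 22.7 = 7.71 L.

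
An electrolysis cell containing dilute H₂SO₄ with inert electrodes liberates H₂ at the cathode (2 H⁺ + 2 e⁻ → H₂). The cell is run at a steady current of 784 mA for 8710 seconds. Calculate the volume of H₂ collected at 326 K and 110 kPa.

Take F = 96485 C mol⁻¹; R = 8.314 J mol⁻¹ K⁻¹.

0.872 L

Q = I·t = 0.7840 A × 8710.0 s = 6829 C.
n(e⁻) = Q/F = 6829 / 96485 = 0.07077 mol.
2 electrons are transferred per H₂ molecule, so n(H₂) = 0.07077 / 2 = 0.03539 mol.
V = nRT/P = (0.03539 × 8.314 × 326) / (110 × 10³ Pa) = 8.72 × 10⁻⁴ m³ = 0.872 L.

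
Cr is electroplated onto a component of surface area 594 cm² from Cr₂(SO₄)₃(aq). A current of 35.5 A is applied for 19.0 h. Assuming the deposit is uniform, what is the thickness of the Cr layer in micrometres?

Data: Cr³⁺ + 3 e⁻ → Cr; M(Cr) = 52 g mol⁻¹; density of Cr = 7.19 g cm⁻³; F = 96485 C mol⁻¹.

1020 μm

Q = I·t = 35.50 × 68400 = 2428000 C; n(e⁻) = 25.17 mol.
n(Cr) = n(e⁻)/3 = 8.389 mol, so m = 8.389 × 52 = 436.2 g.
Volume = m/ρ = 436.2 / 7.19 = 60.67 cm³.
Thickness = V/A = 60.67 / 594 = 0.102 cm = 1020 μm.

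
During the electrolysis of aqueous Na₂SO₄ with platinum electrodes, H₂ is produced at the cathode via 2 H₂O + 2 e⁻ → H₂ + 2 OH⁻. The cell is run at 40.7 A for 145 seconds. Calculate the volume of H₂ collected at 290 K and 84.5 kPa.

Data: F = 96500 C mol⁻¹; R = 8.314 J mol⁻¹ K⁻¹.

Q = I·t = 40.70 A × 145.00 s = 5902 C.
n(e⁻) = Q/F = 5902 / 96500 = 0.06116 mol.
2 electrons are transferred per H₂ molecule, so n(H₂) = 0.06116 / 2 = 0.03058 mol.
V = nRT/P = (0.03058 × 8.314 × 290) / (84.5 × 10³ Pa) = 8.72 × 10⁻⁴ m³ = 0.872 L.

0.872 L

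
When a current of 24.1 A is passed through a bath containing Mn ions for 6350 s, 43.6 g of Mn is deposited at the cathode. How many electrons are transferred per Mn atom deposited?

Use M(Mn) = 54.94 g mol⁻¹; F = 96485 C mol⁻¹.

Q = I·t = 24.10 A × 6350.0 s = 153000 C, so n(e⁻) = 153000/96485 = 1.586 mol.
n(Mn) deposited = 43.6 / 54.94 = 0.7936 mol.
Electrons per atom = n(e⁻)/n(Mn) = 1.586 / 0.7936 = 2.00 ≈ 2, so the ion is Mn²⁺.

2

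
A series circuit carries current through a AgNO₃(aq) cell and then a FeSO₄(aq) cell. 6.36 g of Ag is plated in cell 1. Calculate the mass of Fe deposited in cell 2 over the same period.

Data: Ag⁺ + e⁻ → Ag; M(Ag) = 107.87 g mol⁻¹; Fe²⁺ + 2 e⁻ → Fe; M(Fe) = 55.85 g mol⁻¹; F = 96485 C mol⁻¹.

1.65 g

n(Ag) = 6.36 / 107.87 = 0.05896 mol.
Since Ag⁺ + e⁻ → Ag, n(e⁻) passed = 1 × 0.05896 = 0.05896 mol.
Cells in series carry the same charge, so the same 0.05896 mol of electrons passes through cell 2.
Fe²⁺ + 2 e⁻ → Fe, so n(Fe) = 0.05896 / 2 = 0.02948 mol.
m(Fe) = 0.02948 × 55.85 = 1.65 g.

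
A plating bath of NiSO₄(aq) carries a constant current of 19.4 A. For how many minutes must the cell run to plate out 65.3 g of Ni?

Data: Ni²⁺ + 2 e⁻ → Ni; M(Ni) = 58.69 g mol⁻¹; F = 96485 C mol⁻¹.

n(Ni) = m/M = 65.3 / 58.69 = 1.113 mol.
Each Ni atom requires 2 electrons, so n(e⁻) = 2 × 1.113 = 2.225 mol.
Q = n(e⁻)·F = 2.225 × 96485 = 214700 C.
t = Q/I = 214700 / 19.40 A = 11070 s = 184 min.

184 min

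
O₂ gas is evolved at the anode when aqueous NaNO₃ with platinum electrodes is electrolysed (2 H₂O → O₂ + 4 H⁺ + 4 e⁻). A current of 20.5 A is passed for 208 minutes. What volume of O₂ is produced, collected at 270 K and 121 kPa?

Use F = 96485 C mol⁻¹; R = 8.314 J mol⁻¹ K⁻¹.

12.3 L

Q = I·t = 20.50 A × 12480 s = 255800 C.
n(e⁻) = Q/F = 255800 / 96485 = 2.652 mol.
4 electrons are transferred per O₂ molecule, so n(O₂) = 2.652 / 4 = 0.6629 mol.
V = nRT/P = (0.6629 × 8.314 × 270) / (121 × 10³ Pa) = 0.0123 m³ = 12.3 L.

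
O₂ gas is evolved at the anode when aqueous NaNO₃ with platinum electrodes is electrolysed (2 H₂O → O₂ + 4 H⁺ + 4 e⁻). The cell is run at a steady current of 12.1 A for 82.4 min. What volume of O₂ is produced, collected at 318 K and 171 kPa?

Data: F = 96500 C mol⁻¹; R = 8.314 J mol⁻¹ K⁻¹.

Q = I·t = 12.10 A × 4944.0 s = 59820 C.
n(e⁻) = Q/F = 59820 / 96500 = 0.6199 mol.
4 electrons are transferred per O₂ molecule, so n(O₂) = 0.6199 / 4 = 0.1550 mol.
V = nRT/P = (0.1550 × 8.314 × 318) / (171 × 10³ Pa) = 0.00240 m³ = 2.40 L.

2.40 L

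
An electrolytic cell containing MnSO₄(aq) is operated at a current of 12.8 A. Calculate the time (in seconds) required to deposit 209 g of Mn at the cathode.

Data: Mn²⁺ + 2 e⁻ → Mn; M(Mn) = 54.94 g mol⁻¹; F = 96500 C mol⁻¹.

n(Mn) = m/M = 209 / 54.94 = 3.804 mol.
Each Mn atom requires 2 electrons, so n(e⁻) = 2 × 3.804 = 7.608 mol.
Q = n(e⁻)·F = 7.608 × 96500 = 734200 C.
t = Q/I = 734200 / 12.80 A = 57360 s.

57400 s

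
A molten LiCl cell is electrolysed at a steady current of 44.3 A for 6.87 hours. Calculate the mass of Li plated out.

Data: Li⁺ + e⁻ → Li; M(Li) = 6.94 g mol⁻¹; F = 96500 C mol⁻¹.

78.8 g

Q = I·t = 44.30 A × 24732 s = 1096000 C.
n(e⁻) = Q/F = 1096000 / 96500 = 11.35 mol.
Li⁺ + e⁻ → Li, so n(Li) = n(e⁻)/1 = 11.35 mol.
m = n·M = 11.35 × 6.94 = 78.8 g.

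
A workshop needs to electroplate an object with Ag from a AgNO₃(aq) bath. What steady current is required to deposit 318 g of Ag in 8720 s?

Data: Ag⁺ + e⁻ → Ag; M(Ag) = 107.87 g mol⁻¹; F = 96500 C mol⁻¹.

n(Ag) = 318 / 107.87 = 2.948 mol.
n(e⁻) = 1 × 2.948 = 2.948 mol.
Q = n(e⁻)·F = 2.948 × 96500 = 284500 C.
I = Q/t = 284500 / 8720.0 s = 32.6 A.

32.6 A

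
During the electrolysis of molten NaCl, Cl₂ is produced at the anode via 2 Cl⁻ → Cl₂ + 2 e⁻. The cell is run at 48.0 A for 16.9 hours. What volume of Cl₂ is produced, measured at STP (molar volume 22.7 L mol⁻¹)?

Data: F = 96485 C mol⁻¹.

344 L

Q = I·t = 48.00 A × 60840 s = 2920000 C.
n(e⁻) = Q/F = 2920000 / 96485 = 30.27 mol.
2 electrons are transferred per Cl₂ molecule, so n(Cl₂) = 30.27 / 2 = 15.13 mol.
V = n × V_m = 15.13 × 22.7 = 344 L.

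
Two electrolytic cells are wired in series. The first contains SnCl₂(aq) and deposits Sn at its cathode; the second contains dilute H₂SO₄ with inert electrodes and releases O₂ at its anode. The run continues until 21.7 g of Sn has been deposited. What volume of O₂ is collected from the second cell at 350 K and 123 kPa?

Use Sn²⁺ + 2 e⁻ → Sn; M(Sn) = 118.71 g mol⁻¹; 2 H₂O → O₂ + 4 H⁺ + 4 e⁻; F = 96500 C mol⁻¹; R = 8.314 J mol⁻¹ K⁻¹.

2.16 L

n(Sn) = 21.7 / 118.71 = 0.1828 mol, so n(e⁻) = 2 × 0.1828 = 0.3656 mol.
The cells are in series, so the same 0.3656 mol of electrons passes through the second cell.
2 H₂O → O₂ + 4 H⁺ + 4 e⁻ — 4 mol e⁻ per mol O₂, so n(O₂) = 0.3656/4 = 0.09140 mol.
V = nRT/P = (0.09140 × 8.314 × 350) / (123 × 10³) = 0.00216 m³ = 2.16 L.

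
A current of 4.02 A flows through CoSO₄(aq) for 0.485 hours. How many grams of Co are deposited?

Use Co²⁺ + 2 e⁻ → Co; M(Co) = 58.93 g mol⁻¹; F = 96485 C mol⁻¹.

2.14 g

Q = I·t = 4.020 A × 1746.0 s = 7019 C.
n(e⁻) = Q/F = 7019 / 96485 = 0.07275 mol.
Co²⁺ + 2 e⁻ → Co, so n(Co) = n(e⁻)/2 = 0.03637 mol.
m = n·M = 0.03637 × 58.93 = 2.14 g.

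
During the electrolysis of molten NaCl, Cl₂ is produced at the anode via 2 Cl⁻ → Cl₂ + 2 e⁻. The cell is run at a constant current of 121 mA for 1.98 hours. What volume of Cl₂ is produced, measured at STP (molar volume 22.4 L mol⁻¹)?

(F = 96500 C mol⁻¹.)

Q = I·t = 0.1210 A × 7128.0 s = 862.5 C.
n(e⁻) = Q/F = 862.5 / 96500 = 0.008938 mol.
2 electrons are transferred per Cl₂ molecule, so n(Cl₂) = 0.008938 / 2 = 0.004469 mol.
V = n × V_m = 0.004469 × 22.4 = 0.100 L.

0.100 L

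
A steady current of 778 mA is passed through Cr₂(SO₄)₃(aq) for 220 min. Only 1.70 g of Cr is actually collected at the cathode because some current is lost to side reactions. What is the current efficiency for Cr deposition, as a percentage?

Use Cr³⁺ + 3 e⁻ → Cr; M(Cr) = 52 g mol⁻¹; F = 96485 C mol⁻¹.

Q = I·t = 0.7780 × 13200 = 10270 C; n(e⁻) = 10270/96485 = 0.1064 mol.
Theoretical n(Cr) = n(e⁻)/3 = 0.03548 mol, i.e. m_theo = 0.03548 × 52 = 1.845 g.
Efficiency = m_actual / m_theo = 1.70 / 1.845 = 92.1 %.

92.1 %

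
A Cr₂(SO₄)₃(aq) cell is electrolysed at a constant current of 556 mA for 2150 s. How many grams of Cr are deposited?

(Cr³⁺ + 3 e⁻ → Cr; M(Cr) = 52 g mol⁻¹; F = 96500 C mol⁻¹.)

Q = I·t = 0.5560 A × 2150.0 s = 1195 C.
n(e⁻) = Q/F = 1195 / 96500 = 0.01239 mol.
Cr³⁺ + 3 e⁻ → Cr, so n(Cr) = n(e⁻)/3 = 0.004129 mol.
m = n·M = 0.004129 × 52 = 0.215 g.

0.215 g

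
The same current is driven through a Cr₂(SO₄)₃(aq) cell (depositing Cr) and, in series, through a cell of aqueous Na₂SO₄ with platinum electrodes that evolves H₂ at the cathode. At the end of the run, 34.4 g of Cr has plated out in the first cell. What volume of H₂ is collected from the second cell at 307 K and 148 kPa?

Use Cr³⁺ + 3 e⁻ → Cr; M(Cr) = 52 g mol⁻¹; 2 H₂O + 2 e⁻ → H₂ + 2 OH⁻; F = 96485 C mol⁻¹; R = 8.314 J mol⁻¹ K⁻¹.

n(Cr) = 34.4 / 52 = 0.6615 mol, so n(e⁻) = 3 × 0.6615 = 1.985 mol.
The cells are in series, so the same 1.985 mol of electrons passes through the second cell.
2 H₂O + 2 e⁻ → H₂ + 2 OH⁻ — 2 mol e⁻ per mol H₂, so n(H₂) = 1.985/2 = 0.9923 mol.
V = nRT/P = (0.9923 × 8.314 × 307) / (148 × 10³) = 0.0171 m³ = 17.1 L.

17.1 L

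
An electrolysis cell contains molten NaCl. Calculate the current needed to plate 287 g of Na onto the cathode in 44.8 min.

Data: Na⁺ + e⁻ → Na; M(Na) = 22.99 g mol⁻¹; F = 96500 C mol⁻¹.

448 A

n(Na) = 287 / 22.99 = 12.48 mol.
n(e⁻) = 1 × 12.48 = 12.48 mol.
Q = n(e⁻)·F = 12.48 × 96500 = 1205000 C.
I = Q/t = 1205000 / 2688.0 s = 448 A.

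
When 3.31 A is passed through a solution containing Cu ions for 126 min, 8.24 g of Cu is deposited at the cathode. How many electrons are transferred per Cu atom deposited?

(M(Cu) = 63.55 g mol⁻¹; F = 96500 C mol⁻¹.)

2

Q = I·t = 3.310 A × 7560.0 s = 25020 C, so n(e⁻) = 25020/96500 = 0.2593 mol.
n(Cu) deposited = 8.24 / 63.55 = 0.1297 mol.
Electrons per atom = n(e⁻)/n(Cu) = 0.2593 / 0.1297 = 2.00 ≈ 2, so the ion is Cu²⁺.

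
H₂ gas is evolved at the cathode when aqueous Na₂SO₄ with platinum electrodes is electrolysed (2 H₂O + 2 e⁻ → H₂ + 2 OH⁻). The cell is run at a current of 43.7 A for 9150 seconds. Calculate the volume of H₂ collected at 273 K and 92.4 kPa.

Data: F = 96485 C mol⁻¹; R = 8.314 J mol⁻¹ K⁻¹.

50.9 L

Q = I·t = 43.70 A × 9150.0 s = 399900 C.
n(e⁻) = Q/F = 399900 / 96485 = 4.144 mol.
2 electrons are transferred per H₂ molecule, so n(H₂) = 4.144 / 2 = 2.072 mol.
V = nRT/P = (2.072 × 8.314 × 273) / (92.4 × 10³ Pa) = 0.0509 m³ = 50.9 L.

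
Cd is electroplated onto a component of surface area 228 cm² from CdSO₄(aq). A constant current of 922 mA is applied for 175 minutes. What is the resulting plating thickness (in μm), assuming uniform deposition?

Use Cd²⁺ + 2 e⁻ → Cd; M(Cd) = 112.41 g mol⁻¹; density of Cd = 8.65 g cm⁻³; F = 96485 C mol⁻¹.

Q = I·t = 0.9220 × 10500 = 9681 C; n(e⁻) = 0.1003 mol.
n(Cd) = n(e⁻)/2 = 0.05017 mol, so m = 0.05017 × 112.41 = 5.639 g.
Volume = m/ρ = 5.639 / 8.65 = 0.6520 cm³.
Thickness = V/A = 0.6520 / 228 = 0.00286 cm = 28.6 μm.

28.6 μm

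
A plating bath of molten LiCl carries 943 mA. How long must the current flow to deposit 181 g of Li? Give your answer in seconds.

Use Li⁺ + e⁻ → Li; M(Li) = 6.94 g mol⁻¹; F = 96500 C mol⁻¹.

2.67 × 10⁶ s

n(Li) = m/M = 181 / 6.94 = 26.08 mol.
Each Li atom requires 1 electron, so n(e⁻) = 1 × 26.08 = 26.08 mol.
Q = n(e⁻)·F = 26.08 × 96500 = 2517000 C.
t = Q/I = 2517000 / 0.9430 A = 2669000 s.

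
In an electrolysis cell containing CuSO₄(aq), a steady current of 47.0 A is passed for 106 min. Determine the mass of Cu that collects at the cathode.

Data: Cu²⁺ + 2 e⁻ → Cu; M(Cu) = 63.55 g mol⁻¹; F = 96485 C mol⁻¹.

98.4 g

Q = I·t = 47.00 A × 6360.0 s = 298900 C.
n(e⁻) = Q/F = 298900 / 96485 = 3.098 mol.
Cu²⁺ + 2 e⁻ → Cu, so n(Cu) = n(e⁻)/2 = 1.549 mol.
m = n·M = 1.549 × 63.55 = 98.4 g.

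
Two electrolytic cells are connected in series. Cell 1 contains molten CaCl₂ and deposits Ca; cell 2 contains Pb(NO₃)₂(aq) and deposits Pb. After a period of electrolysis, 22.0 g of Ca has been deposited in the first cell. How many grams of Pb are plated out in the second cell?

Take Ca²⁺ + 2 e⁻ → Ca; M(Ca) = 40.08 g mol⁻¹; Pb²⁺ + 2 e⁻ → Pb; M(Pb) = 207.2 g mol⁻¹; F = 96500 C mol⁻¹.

n(Ca) = 22.0 / 40.08 = 0.5489 mol.
Since Ca²⁺ + 2 e⁻ → Ca, n(e⁻) passed = 2 × 0.5489 = 1.098 mol.
Cells in series carry the same charge, so the same 1.098 mol of electrons passes through cell 2.
Pb²⁺ + 2 e⁻ → Pb, so n(Pb) = 1.098 / 2 = 0.5489 mol.
m(Pb) = 0.5489 × 207.2 = 114 g.

114 g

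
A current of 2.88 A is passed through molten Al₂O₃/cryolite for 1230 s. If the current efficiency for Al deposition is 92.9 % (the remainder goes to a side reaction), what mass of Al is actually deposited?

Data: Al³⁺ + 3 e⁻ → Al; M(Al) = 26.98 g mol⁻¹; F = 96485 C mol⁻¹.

0.307 g

Q = I·t = 2.880 × 1230.0 = 3542 C.
n(e⁻) = 3542/96485 = 0.03671 mol; theoretically n(Al) = 0.03671/3 = 0.01224 mol, m_theo = 0.3302 g.
At 92.9 % efficiency, m_actual = 0.929 × 0.3302 = 0.307 g.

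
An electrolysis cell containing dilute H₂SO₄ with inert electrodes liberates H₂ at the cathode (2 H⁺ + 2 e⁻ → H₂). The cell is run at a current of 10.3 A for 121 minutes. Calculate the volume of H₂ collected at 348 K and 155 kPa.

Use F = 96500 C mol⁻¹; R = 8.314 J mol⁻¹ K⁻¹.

Q = I·t = 10.30 A × 7260.0 s = 74780 C.
n(e⁻) = Q/F = 74780 / 96500 = 0.7749 mol.
2 electrons are transferred per H₂ molecule, so n(H₂) = 0.7749 / 2 = 0.3875 mol.
V = nRT/P = (0.3875 × 8.314 × 348) / (155 × 10³ Pa) = 0.00723 m³ = 7.23 L.

7.23 L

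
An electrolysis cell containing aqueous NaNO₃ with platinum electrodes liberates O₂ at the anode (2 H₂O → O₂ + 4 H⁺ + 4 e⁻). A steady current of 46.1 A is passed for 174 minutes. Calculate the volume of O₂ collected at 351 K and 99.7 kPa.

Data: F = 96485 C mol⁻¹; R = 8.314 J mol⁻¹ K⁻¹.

36.5 L

Q = I·t = 46.10 A × 10440 s = 481300 C.
n(e⁻) = Q/F = 481300 / 96485 = 4.988 mol.
4 electrons are transferred per O₂ molecule, so n(O₂) = 4.988 / 4 = 1.247 mol.
V = nRT/P = (1.247 × 8.314 × 351) / (99.7 × 10³ Pa) = 0.0365 m³ = 36.5 L.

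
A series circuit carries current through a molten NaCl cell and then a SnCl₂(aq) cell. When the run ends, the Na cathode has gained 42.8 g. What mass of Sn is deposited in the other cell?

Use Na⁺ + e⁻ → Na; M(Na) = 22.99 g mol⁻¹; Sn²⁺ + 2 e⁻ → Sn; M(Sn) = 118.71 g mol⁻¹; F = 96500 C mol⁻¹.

n(Na) = 42.8 / 22.99 = 1.862 mol.
Since Na⁺ + e⁻ → Na, n(e⁻) passed = 1 × 1.862 = 1.862 mol.
Cells in series carry the same charge, so the same 1.862 mol of electrons passes through cell 2.
Sn²⁺ + 2 e⁻ → Sn, so n(Sn) = 1.862 / 2 = 0.9308 mol.
m(Sn) = 0.9308 × 118.71 = 110 g.

110 g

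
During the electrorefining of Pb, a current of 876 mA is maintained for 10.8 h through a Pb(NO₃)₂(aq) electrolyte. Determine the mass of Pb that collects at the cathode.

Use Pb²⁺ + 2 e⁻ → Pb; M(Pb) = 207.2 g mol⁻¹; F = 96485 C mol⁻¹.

Q = I·t = 0.8760 A × 38880 s = 34060 C.
n(e⁻) = Q/F = 34060 / 96485 = 0.3530 mol.
Pb²⁺ + 2 e⁻ → Pb, so n(Pb) = n(e⁻)/2 = 0.1765 mol.
m = n·M = 0.1765 × 207.2 = 36.6 g.

36.6 g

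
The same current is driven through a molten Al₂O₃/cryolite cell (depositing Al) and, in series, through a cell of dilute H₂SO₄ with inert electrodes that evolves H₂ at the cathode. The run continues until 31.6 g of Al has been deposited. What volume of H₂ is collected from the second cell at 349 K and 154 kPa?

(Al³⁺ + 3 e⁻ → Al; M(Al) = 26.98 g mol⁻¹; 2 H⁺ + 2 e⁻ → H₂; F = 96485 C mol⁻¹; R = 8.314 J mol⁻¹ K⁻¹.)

n(Al) = 31.6 / 26.98 = 1.171 mol, so n(e⁻) = 3 × 1.171 = 3.514 mol.
The cells are in series, so the same 3.514 mol of electrons passes through the second cell.
2 H⁺ + 2 e⁻ → H₂ — 2 mol e⁻ per mol H₂, so n(H₂) = 3.514/2 = 1.757 mol.
V = nRT/P = (1.757 × 8.314 × 349) / (154 × 10³) = 0.0331 m³ = 33.1 L.

33.1 L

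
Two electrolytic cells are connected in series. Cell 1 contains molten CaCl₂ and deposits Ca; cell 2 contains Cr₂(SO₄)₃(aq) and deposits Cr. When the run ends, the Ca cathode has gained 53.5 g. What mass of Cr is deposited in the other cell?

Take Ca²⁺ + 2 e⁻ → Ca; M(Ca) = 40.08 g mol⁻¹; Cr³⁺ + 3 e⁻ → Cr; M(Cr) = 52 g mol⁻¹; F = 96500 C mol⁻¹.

n(Ca) = 53.5 / 40.08 = 1.335 mol.
Since Ca²⁺ + 2 e⁻ → Ca, n(e⁻) passed = 2 × 1.335 = 2.670 mol.
Cells in series carry the same charge, so the same 2.670 mol of electrons passes through cell 2.
Cr³⁺ + 3 e⁻ → Cr, so n(Cr) = 2.670 / 3 = 0.8899 mol.
m(Cr) = 0.8899 × 52 = 46.3 g.

46.3 g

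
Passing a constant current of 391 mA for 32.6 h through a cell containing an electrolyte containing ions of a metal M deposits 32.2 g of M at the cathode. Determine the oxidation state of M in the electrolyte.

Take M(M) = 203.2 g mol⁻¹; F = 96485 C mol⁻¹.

+3

Q = I·t = 0.3910 A × 117360 s = 45890 C, so n(e⁻) = 45890/96485 = 0.4756 mol.
n(M) deposited = 32.2 / 203.2 = 0.1585 mol.
Electrons per atom = n(e⁻)/n(M) = 0.4756 / 0.1585 = 3.00 ≈ 3, so the ion is M³⁺.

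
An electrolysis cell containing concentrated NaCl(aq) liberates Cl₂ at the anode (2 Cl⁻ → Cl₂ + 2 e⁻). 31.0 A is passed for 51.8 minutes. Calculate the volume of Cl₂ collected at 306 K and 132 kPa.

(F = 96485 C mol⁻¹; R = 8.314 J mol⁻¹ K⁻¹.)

9.62 L

Q = I·t = 31.00 A × 3108.0 s = 96350 C.
n(e⁻) = Q/F = 96350 / 96485 = 0.9986 mol.
2 electrons are transferred per Cl₂ molecule, so n(Cl₂) = 0.9986 / 2 = 0.4993 mol.
V = nRT/P = (0.4993 × 8.314 × 306) / (132 × 10³ Pa) = 0.00962 m³ = 9.62 L.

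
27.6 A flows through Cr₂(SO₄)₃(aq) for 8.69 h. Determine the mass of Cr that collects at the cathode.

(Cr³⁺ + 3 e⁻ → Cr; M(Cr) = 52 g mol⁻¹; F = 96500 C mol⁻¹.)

155 g

Q = I·t = 27.60 A × 31284 s = 863400 C.
n(e⁻) = Q/F = 863400 / 96500 = 8.948 mol.
Cr³⁺ + 3 e⁻ → Cr, so n(Cr) = n(e⁻)/3 = 2.983 mol.
m = n·M = 2.983 × 52 = 155 g.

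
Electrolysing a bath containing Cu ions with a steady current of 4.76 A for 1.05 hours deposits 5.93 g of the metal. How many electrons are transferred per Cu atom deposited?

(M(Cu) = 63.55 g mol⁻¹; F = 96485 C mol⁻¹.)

Q = I·t = 4.760 A × 3780.0 s = 17990 C, so n(e⁻) = 17990/96485 = 0.1865 mol.
n(Cu) deposited = 5.93 / 63.55 = 0.09331 mol.
Electrons per atom = n(e⁻)/n(Cu) = 0.1865 / 0.09331 = 2.00 ≈ 2, so the ion is Cu²⁺.

2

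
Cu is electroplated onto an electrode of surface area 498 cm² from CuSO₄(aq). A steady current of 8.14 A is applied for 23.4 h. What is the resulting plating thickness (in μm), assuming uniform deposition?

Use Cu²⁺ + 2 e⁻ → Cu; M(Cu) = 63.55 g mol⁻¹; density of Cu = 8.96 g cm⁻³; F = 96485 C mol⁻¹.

506 μm

Q = I·t = 8.140 × 84240 = 685700 C; n(e⁻) = 7.107 mol.
n(Cu) = n(e⁻)/2 = 3.553 mol, so m = 3.553 × 63.55 = 225.8 g.
Volume = m/ρ = 225.8 / 8.96 = 25.20 cm³.
Thickness = V/A = 25.20 / 498 = 0.0506 cm = 506 μm.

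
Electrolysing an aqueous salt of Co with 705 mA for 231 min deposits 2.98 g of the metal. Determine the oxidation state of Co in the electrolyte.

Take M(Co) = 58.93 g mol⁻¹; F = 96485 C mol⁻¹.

Q = I·t = 0.7050 A × 13860 s = 9771 C, so n(e⁻) = 9771/96485 = 0.1013 mol.
n(Co) deposited = 2.98 / 58.93 = 0.05057 mol.
Electrons per atom = n(e⁻)/n(Co) = 0.1013 / 0.05057 = 2.00 ≈ 2, so the ion is Co²⁺.

+2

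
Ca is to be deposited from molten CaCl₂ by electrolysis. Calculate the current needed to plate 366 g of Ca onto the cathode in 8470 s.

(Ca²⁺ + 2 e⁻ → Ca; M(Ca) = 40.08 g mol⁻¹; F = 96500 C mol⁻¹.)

n(Ca) = 366 / 40.08 = 9.132 mol.
n(e⁻) = 2 × 9.132 = 18.26 mol.
Q = n(e⁻)·F = 18.26 × 96500 = 1762000 C.
I = Q/t = 1762000 / 8470.0 s = 208 A.

208 A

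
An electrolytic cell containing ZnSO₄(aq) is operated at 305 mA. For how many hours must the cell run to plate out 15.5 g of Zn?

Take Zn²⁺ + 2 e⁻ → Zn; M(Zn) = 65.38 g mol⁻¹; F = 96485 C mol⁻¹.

41.7 h

n(Zn) = m/M = 15.5 / 65.38 = 0.2371 mol.
Each Zn atom requires 2 electrons, so n(e⁻) = 2 × 0.2371 = 0.4742 mol.
Q = n(e⁻)·F = 0.4742 × 96485 = 45750 C.
t = Q/I = 45750 / 0.3050 A = 150000 s = 41.7 h.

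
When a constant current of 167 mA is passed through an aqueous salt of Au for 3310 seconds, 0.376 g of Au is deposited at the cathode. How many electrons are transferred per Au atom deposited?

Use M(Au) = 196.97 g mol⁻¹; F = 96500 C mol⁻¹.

Q = I·t = 0.1670 A × 3310.0 s = 552.8 C, so n(e⁻) = 552.8/96500 = 0.005728 mol.
n(Au) deposited = 0.376 / 196.97 = 0.001909 mol.
Electrons per atom = n(e⁻)/n(Au) = 0.005728 / 0.001909 = 3.00 ≈ 3, so the ion is Au³⁺.

3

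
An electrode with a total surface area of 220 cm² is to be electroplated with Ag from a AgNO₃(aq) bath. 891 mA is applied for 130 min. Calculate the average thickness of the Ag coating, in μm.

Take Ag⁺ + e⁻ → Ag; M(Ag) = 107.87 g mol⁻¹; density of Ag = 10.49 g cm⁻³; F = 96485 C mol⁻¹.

Q = I·t = 0.8910 × 7800.0 = 6950 C; n(e⁻) = 0.07203 mol.
n(Ag) = n(e⁻)/1 = 0.07203 mol, so m = 0.07203 × 107.87 = 7.770 g.
Volume = m/ρ = 7.770 / 10.49 = 0.7407 cm³.
Thickness = V/A = 0.7407 / 220 = 0.00337 cm = 33.7 μm.

33.7 μm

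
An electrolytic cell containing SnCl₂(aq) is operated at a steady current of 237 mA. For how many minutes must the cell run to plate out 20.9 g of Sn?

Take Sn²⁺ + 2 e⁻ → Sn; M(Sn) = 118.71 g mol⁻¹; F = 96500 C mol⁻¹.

2390 min

n(Sn) = m/M = 20.9 / 118.71 = 0.1761 mol.
Each Sn atom requires 2 electrons, so n(e⁻) = 2 × 0.1761 = 0.3521 mol.
Q = n(e⁻)·F = 0.3521 × 96500 = 33980 C.
t = Q/I = 33980 / 0.2370 A = 143400 s = 2390 min.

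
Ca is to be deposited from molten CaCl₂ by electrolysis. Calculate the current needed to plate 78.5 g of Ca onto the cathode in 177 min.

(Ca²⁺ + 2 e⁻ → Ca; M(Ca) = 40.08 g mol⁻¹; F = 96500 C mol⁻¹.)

35.6 A

n(Ca) = 78.5 / 40.08 = 1.959 mol.
n(e⁻) = 2 × 1.959 = 3.917 mol.
Q = n(e⁻)·F = 3.917 × 96500 = 378000 C.
I = Q/t = 378000 / 10620 s = 35.6 A.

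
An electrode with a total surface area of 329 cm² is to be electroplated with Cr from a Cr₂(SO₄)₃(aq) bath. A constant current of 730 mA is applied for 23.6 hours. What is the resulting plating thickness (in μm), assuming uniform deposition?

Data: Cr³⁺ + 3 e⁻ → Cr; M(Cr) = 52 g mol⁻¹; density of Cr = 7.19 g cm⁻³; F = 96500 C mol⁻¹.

Q = I·t = 0.7300 × 84960 = 62020 C; n(e⁻) = 0.6427 mol.
n(Cr) = n(e⁻)/3 = 0.2142 mol, so m = 0.2142 × 52 = 11.14 g.
Volume = m/ρ = 11.14 / 7.19 = 1.549 cm³.
Thickness = V/A = 1.549 / 329 = 0.00471 cm = 47.1 μm.

47.1 μm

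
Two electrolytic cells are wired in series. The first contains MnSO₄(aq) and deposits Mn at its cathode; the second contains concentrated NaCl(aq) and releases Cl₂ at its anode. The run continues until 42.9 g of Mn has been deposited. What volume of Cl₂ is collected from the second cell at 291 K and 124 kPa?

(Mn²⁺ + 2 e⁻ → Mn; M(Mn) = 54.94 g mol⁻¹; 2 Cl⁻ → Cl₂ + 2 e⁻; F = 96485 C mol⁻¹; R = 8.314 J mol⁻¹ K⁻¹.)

15.2 L

n(Mn) = 42.9 / 54.94 = 0.7809 mol, so n(e⁻) = 2 × 0.7809 = 1.562 mol.
The cells are in series, so the same 1.562 mol of electrons passes through the second cell.
2 Cl⁻ → Cl₂ + 2 e⁻ — 2 mol e⁻ per mol Cl₂, so n(Cl₂) = 1.562/2 = 0.7809 mol.
V = nRT/P = (0.7809 × 8.314 × 291) / (124 × 10³) = 0.0152 m³ = 15.2 L.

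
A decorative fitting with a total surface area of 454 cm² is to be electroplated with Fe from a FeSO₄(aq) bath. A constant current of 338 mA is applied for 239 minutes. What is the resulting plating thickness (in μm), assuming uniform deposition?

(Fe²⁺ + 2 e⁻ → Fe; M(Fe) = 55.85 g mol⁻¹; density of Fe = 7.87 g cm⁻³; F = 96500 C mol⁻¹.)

Q = I·t = 0.3380 × 14340 = 4847 C; n(e⁻) = 0.05023 mol.
n(Fe) = n(e⁻)/2 = 0.02511 mol, so m = 0.02511 × 55.85 = 1.403 g.
Volume = m/ρ = 1.403 / 7.87 = 0.1782 cm³.
Thickness = V/A = 0.1782 / 454 = 3.93 × 10⁻⁴ cm = 3.93 μm.

3.93 μm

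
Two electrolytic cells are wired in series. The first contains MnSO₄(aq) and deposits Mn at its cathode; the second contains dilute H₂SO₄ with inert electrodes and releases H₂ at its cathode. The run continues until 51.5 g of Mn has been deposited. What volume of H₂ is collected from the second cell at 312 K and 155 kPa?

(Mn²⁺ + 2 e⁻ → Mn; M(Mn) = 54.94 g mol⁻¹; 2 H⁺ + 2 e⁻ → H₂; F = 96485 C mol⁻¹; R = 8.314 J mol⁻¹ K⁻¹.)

15.7 L

n(Mn) = 51.5 / 54.94 = 0.9374 mol, so n(e⁻) = 2 × 0.9374 = 1.875 mol.
The cells are in series, so the same 1.875 mol of electrons passes through the second cell.
2 H⁺ + 2 e⁻ → H₂ — 2 mol e⁻ per mol H₂, so n(H₂) = 1.875/2 = 0.9374 mol.
V = nRT/P = (0.9374 × 8.314 × 312) / (155 × 10³) = 0.0157 m³ = 15.7 L.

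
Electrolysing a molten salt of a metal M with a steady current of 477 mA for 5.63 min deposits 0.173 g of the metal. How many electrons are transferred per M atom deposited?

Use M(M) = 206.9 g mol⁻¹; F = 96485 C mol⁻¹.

2

Q = I·t = 0.4770 A × 337.80 s = 161.1 C, so n(e⁻) = 161.1/96485 = 0.001670 mol.
n(M) deposited = 0.173 / 206.9 = 0.0008362 mol.
Electrons per atom = n(e⁻)/n(M) = 0.001670 / 0.0008362 = 2.00 ≈ 2, so the ion is M²⁺.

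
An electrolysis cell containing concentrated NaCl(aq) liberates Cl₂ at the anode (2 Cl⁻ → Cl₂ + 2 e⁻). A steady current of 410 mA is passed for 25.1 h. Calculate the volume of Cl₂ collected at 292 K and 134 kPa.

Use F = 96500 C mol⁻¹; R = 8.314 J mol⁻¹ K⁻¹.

3.48 L

Q = I·t = 0.4100 A × 90360 s = 37050 C.
n(e⁻) = Q/F = 37050 / 96500 = 0.3839 mol.
2 electrons are transferred per Cl₂ molecule, so n(Cl₂) = 0.3839 / 2 = 0.1920 mol.
V = nRT/P = (0.1920 × 8.314 × 292) / (134 × 10³ Pa) = 0.00348 m³ = 3.48 L.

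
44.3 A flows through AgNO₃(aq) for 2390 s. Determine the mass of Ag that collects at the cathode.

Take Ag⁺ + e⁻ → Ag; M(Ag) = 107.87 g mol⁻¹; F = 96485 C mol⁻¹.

Q = I·t = 44.30 A × 2390.0 s = 105900 C.
n(e⁻) = Q/F = 105900 / 96485 = 1.097 mol.
Ag⁺ + e⁻ → Ag, so n(Ag) = n(e⁻)/1 = 1.097 mol.
m = n·M = 1.097 × 107.87 = 118 g.

118 g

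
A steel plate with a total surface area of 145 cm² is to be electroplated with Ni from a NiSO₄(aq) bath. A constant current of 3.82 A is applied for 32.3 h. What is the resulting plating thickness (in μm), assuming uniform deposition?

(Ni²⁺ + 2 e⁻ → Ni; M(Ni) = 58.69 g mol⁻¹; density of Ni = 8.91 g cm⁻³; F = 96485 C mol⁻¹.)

1050 μm

Q = I·t = 3.820 × 116280 = 444200 C; n(e⁻) = 4.604 mol.
n(Ni) = n(e⁻)/2 = 2.302 mol, so m = 2.302 × 58.69 = 135.1 g.
Volume = m/ρ = 135.1 / 8.91 = 15.16 cm³.
Thickness = V/A = 15.16 / 145 = 0.105 cm = 1050 μm.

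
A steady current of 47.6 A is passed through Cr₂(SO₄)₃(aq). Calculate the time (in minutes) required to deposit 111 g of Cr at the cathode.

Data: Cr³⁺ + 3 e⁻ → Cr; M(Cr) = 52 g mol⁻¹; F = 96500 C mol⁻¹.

n(Cr) = m/M = 111 / 52 = 2.135 mol.
Each Cr atom requires 3 electrons, so n(e⁻) = 3 × 2.135 = 6.404 mol.
Q = n(e⁻)·F = 6.404 × 96500 = 618000 C.
t = Q/I = 618000 / 47.60 A = 12980 s = 216 min.

216 min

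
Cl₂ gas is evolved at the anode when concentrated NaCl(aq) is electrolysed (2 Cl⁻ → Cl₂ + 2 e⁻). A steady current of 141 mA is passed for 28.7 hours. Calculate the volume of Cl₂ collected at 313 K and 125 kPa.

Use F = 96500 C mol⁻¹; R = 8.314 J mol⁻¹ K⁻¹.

1.57 L

Q = I·t = 0.1410 A × 103320 s = 14570 C.
n(e⁻) = Q/F = 14570 / 96500 = 0.1510 mol.
2 electrons are transferred per Cl₂ molecule, so n(Cl₂) = 0.1510 / 2 = 0.07548 mol.
V = nRT/P = (0.07548 × 8.314 × 313) / (125 × 10³ Pa) = 0.00157 m³ = 1.57 L.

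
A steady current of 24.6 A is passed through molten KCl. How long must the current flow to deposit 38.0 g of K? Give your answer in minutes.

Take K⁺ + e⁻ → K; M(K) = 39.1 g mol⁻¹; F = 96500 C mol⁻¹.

63.5 min

n(K) = m/M = 38.0 / 39.1 = 0.9719 mol.
Each K atom requires 1 electron, so n(e⁻) = 1 × 0.9719 = 0.9719 mol.
Q = n(e⁻)·F = 0.9719 × 96500 = 93790 C.
t = Q/I = 93790 / 24.60 A = 3812 s = 63.5 min.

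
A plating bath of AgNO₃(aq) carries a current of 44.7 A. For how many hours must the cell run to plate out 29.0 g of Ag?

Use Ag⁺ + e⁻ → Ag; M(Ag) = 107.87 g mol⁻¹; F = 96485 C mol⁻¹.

n(Ag) = m/M = 29.0 / 107.87 = 0.2688 mol.
Each Ag atom requires 1 electron, so n(e⁻) = 1 × 0.2688 = 0.2688 mol.
Q = n(e⁻)·F = 0.2688 × 96485 = 25940 C.
t = Q/I = 25940 / 44.70 A = 580.3 s = 0.161 h.

0.161 h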